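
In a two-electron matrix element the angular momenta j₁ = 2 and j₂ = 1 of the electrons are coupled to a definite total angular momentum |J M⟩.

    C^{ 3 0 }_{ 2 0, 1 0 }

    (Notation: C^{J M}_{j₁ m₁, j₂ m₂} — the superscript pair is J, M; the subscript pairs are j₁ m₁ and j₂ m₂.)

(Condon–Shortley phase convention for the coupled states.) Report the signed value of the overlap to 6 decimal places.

triangle: 0!·4!·2!/7! = 48/5040
(j±m)!: 2!·2!·1!·1!·3!·3! = 144
prefactor² = (2J+1)·Δ·N² = 48/5
  k=0: +1/(0!·0!·2!·1!·2!·1!) = 1/4
Σ = 1/4  ⇒  CG² = 48/5·(1/4)² = 3/5
CG = +√(3/5) = +0.774597

+√(3/5) = +0.774597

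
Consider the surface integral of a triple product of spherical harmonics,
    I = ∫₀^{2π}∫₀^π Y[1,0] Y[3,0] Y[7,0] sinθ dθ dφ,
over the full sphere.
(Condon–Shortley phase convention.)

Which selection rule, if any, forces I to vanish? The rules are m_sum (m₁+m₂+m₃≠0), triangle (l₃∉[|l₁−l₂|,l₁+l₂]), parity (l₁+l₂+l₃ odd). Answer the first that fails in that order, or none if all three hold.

triangle

m₁+m₂+m₃ = 0 + 0 + 0 = 0  ✓
triangle: need |l₁−l₂| ≤ l₃ ≤ l₁+l₂ = [2,4]; l₃=7 is outside  ✗
parity: l₁+l₂+l₃ = 11 is odd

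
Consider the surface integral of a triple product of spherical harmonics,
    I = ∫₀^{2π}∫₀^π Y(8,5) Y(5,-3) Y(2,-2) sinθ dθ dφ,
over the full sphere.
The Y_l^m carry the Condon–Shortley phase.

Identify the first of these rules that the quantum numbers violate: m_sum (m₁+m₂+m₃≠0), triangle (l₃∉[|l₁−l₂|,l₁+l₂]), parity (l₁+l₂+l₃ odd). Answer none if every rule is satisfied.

azimuthal sum: 5 − 3 − 2 = 0  ✓
l₃ must lie in [3,13]; have l₃=2  ✗
L = 8 + 5 + 2 = 15 (odd)

triangle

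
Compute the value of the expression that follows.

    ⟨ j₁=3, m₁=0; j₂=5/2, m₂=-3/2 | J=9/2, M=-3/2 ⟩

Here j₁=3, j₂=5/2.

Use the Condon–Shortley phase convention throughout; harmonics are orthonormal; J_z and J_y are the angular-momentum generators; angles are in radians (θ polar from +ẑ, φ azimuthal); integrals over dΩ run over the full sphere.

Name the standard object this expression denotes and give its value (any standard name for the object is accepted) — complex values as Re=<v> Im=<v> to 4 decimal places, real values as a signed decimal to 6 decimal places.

Clebsch–Gordan coefficient, +√(45/154) ≈ +0.540562

This is a Clebsch–Gordan (vector-coupling) coefficient.
triangle: 1!·5!·4!/11! = 2880/39916800
(j±m)!: 3!·3!·1!·4!·3!·6! = 3732480
prefactor² = (2J+1)·Δ·N² = 207360/77
  k=0: +1/(0!·1!·3!·1!·2!·3!) = 1/72
  k=1: −1/(1!·0!·2!·0!·3!·4!) = -1/288
Σ = 1/96  ⇒  CG² = 207360/77·(1/96)² = 45/154
CG = +√(45/154) = +0.540562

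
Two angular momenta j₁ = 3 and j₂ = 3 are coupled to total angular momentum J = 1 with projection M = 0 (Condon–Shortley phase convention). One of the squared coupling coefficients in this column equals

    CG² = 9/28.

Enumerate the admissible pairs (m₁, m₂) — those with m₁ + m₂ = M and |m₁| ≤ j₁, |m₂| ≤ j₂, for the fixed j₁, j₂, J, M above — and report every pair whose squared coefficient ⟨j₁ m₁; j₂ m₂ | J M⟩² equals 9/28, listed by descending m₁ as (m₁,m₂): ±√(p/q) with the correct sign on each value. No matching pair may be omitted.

Admissible pairs with m₁+m₂ = M = 0: (-3,3), (-2,2), (-1,1), (0,0), (1,-1), (2,-2), (3,-3)
  (m₁,m₂)=(3,-3): CG² = 9/28, CG = +√(9/28)   ← matches the target
  (m₁,m₂)=(2,-2): CG² = 1/7, CG = −√(1/7)
  (m₁,m₂)=(1,-1): CG² = 1/28, CG = +√(1/28)
  (m₁,m₂)=(0,0): CG² = 0/1, CG = 0
  (m₁,m₂)=(-1,1): CG² = 1/28, CG = −√(1/28)
  (m₁,m₂)=(-2,2): CG² = 1/7, CG = +√(1/7)
  (m₁,m₂)=(-3,3): CG² = 9/28, CG = −√(9/28)   ← matches the target
Pairs with CG² = 9/28: (3,-3): +√(9/28); (-3,3): −√(9/28)

(3,-3): +√(9/28); (-3,3): −√(9/28)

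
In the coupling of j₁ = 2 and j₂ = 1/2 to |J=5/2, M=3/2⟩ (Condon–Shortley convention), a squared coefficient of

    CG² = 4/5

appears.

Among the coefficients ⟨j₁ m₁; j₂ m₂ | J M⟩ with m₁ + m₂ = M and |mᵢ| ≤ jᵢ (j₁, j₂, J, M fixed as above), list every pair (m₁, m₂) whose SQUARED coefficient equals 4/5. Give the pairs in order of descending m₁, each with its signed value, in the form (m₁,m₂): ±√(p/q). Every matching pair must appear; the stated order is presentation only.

Admissible pairs with m₁+m₂ = M = 3/2: (1,1/2), (2,-1/2)
  (m₁,m₂)=(2,-1/2): CG² = 1/5, CG = +√(1/5)
  (m₁,m₂)=(1,1/2): CG² = 4/5, CG = +√(4/5)   ← matches the target
Pairs with CG² = 4/5: (1,1/2): +√(4/5)

(1,1/2): +√(4/5)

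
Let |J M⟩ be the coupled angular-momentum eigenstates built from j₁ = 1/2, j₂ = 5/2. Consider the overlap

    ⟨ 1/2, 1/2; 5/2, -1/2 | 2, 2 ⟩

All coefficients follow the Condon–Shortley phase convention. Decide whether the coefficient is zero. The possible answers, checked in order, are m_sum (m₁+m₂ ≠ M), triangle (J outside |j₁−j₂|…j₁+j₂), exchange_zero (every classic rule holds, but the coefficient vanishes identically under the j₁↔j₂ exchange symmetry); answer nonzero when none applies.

m_sum

m-sum: m₁+m₂ = 1/2+(-1/2) = 0, M = 2  ✗ ⇒ coefficient is 0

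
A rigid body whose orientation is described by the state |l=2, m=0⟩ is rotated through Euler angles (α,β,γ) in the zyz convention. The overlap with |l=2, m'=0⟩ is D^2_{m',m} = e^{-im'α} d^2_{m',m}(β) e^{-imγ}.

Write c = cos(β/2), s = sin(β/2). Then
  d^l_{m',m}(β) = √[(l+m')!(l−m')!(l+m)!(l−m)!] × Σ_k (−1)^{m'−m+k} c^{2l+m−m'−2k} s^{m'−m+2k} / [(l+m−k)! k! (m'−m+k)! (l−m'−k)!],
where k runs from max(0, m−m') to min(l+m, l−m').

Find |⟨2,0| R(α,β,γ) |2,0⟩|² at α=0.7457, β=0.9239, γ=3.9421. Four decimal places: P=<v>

P=0.0020

First d^2_{0,0}(β=0.9239), then the phase factors e^{-i(0)α} and e^{-i(0)γ}:
c=cos(0.923900/2)=0.895185, s=sin(0.923900/2)=0.445695; N=√[2·2·2·2]=4.000000
k∈{0,1,2} keeps every argument non-negative
  k=0: (−1)^0·4.0000/(4)·0.8952^4·0.4457^0 = +0.642172
  k=1: (−1)^1·4.0000/(1)·0.8952^2·0.4457^2 = -0.636737
  k=2: (−1)^2·4.0000/(4)·0.8952^0·0.4457^4 = +0.039459
d^2_{0,0}(0.9239) = +0.642172 -0.636737 +0.039459 = +0.044894
|D^2_{0,0}|² = |d^2_{0,0}(β)|² = (+0.044894)² = 0.002015 (the z-rotation phases have unit modulus)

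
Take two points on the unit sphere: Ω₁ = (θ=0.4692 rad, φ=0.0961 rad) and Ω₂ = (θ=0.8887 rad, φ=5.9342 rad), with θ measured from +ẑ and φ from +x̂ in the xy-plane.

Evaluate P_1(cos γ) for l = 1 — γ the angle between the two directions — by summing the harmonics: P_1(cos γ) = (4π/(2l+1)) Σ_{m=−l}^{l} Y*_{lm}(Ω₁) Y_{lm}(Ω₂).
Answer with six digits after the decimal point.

0.879096

Summing Y*_{l m}(θ₁,φ₁)·Y_{l m}(θ₂,φ₂) over m ∈ [−1, 1]; prefactor 4π/(2·1+1) = 4.188790:
  term(m=-1) = +0.037816+0.018038i   from Y*(Ω₁)=+0.155502+0.014990i, Y(Ω₂)=+0.252024+0.091706i
  term(m=+0) = +0.134237+0.000000i   from Y*(Ω₁)=+0.435799-0.000000i, Y(Ω₂)=+0.308026+0.000000i
  term(m=+1) = +0.037816-0.018038i   from Y*(Ω₁)=-0.155502+0.014990i, Y(Ω₂)=-0.252024+0.091706i
Accumulated sum +0.209869+0.000000i; after 4π/(2l+1) scaling, +0.879096+0.000000i ⇒ P_1 = 0.879096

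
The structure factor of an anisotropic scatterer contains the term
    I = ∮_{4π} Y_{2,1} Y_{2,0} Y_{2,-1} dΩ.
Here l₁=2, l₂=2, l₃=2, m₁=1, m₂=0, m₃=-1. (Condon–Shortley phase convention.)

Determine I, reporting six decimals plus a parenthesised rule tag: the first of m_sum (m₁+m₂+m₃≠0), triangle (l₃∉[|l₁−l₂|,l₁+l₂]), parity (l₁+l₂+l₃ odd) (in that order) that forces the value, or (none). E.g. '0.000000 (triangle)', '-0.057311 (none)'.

-0.090112 (none)

m-sum 0 ✓  L=6 even ✓  0≤2≤4 ✓
Π(2lᵢ+1) = 5×5×5 = 125
triangle coeff Δ(2,2,2) = 1/630
Σ_t [0,2]: t=0:+1/8 t=1:−1/1 t=2:+1/8 = -3/4
(3j)²=2/35 [(2 2 2; 0 0 0)], sign=-1
Σ_t [0,1]: t=0:+1/4 t=1:−1/2 = -1/4
(3j)²=1/70 [(2 2 2; 1 0 -1)], sign=+1
⇒ 4πI² = 5/49
I = (-1)√(5/49/(4π)) = -0.09011188
No selection rule forces the value: the integral is nonzero (none).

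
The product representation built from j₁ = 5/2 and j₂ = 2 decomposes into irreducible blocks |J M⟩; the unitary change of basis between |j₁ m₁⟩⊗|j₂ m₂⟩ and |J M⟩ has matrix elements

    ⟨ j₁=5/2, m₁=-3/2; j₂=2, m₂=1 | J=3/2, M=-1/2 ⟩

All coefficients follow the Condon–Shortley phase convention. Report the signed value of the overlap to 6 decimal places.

triangle: 3!×2!×1!/7! = 12/5040
(j±m)!: 1!×4!×3!×1!×1!×2! = 288
prefactor² = (2J+1)×Δ×N² = 96/35
  k=2: +1/(2!×1!×2!×1!×0!×0!) = 1/4
  k=3: −1/(3!×0!×1!×0!×1!×1!) = -1/6
Σ = 1/12  ⇒  CG² = 96/35×(1/12)² = 2/105
CG = +√(2/105) = +0.138013

+√(2/105) ≈ +0.138013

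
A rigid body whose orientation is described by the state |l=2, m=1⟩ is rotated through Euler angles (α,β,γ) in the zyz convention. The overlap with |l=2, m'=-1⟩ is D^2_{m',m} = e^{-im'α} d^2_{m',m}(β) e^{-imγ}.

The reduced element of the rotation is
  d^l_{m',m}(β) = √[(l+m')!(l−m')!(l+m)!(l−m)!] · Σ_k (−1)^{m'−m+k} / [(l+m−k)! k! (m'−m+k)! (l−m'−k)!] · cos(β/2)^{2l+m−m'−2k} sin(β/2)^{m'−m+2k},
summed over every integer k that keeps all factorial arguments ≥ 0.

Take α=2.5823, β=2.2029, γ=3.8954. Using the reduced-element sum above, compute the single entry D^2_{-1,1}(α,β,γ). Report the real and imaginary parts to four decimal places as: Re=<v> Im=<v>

Re=-0.0368 Im=0.1397

D^2_{-1,1}(2.5823,2.2029,3.8954) = e^{-i·-1·2.5823}·d^2_{-1,1}(2.2029)·e^{-i·1·3.8954}. Compute d first:
Half-angle: c=0.452303, s=0.891864. N=√(1·6·6·1)=6.000000
k: max(0,(1)−(-1))=2 … min(2+(1),2−(-1))=3
  k=2: (−1)^0·6.0000/(2)·0.4523^2·0.8919^2 = +0.488178
  k=3: (−1)^1·6.0000/(6)·0.4523^0·0.8919^4 = -0.632696
d^2_{-1,1}(2.2029) = +0.488178 -0.632696 = -0.144517
Phases: e^{-i·(-1)·2.5823}=-0.847631+0.530587i, e^{-i·(1)·3.8954}=-0.729088+0.684420i ⇒ D=-0.036831+0.139745i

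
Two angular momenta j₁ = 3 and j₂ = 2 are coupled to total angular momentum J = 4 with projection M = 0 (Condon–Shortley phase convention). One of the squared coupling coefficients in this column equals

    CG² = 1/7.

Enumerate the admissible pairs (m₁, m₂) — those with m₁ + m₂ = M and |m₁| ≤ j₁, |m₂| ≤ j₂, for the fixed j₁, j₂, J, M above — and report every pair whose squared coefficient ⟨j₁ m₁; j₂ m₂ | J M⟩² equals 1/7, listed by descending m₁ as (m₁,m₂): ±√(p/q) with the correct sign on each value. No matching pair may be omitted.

Admissible pairs with m₁+m₂ = M = 0: (-2,2), (-1,1), (0,0), (1,-1), (2,-2)
  (m₁,m₂)=(2,-2): CG² = 1/7, CG = +√(1/7)   ← matches the target
  (m₁,m₂)=(1,-1): CG² = 5/14, CG = +√(5/14)
  (m₁,m₂)=(0,0): CG² = 0/1, CG = 0
  (m₁,m₂)=(-1,1): CG² = 5/14, CG = −√(5/14)
  (m₁,m₂)=(-2,2): CG² = 1/7, CG = −√(1/7)   ← matches the target
Pairs with CG² = 1/7: (2,-2): +√(1/7); (-2,2): −√(1/7)

(2,-2): +√(1/7); (-2,2): −√(1/7)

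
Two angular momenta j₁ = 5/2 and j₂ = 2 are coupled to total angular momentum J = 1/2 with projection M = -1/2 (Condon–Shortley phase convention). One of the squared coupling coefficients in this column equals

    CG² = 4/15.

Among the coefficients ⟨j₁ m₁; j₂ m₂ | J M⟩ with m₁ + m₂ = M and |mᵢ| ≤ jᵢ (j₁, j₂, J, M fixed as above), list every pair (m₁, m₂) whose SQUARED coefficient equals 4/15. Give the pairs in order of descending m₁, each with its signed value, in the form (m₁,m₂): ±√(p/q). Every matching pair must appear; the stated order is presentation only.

(-3/2,1): −√(4/15)

Admissible pairs with m₁+m₂ = M = -1/2: (-5/2,2), (-3/2,1), (-1/2,0), (1/2,-1), (3/2,-2)
  (m₁,m₂)=(3/2,-2): CG² = 1/15, CG = +√(1/15)
  (m₁,m₂)=(1/2,-1): CG² = 2/15, CG = −√(2/15)
  (m₁,m₂)=(-1/2,0): CG² = 1/5, CG = +√(1/5)
  (m₁,m₂)=(-3/2,1): CG² = 4/15, CG = −√(4/15)   ← matches the target
  (m₁,m₂)=(-5/2,2): CG² = 1/3, CG = +√(1/3)
Pairs with CG² = 4/15: (-3/2,1): −√(4/15)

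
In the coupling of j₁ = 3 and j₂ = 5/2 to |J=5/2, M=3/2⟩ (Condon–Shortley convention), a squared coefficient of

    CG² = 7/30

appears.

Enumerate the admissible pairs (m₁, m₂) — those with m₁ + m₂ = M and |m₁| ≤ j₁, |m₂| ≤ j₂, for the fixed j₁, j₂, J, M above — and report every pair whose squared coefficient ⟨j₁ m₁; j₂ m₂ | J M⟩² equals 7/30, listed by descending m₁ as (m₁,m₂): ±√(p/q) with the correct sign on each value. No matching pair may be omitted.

Admissible pairs with m₁+m₂ = M = 3/2: (-1,5/2), (0,3/2), (1,1/2), (2,-1/2), (3,-3/2)
  (m₁,m₂)=(3,-3/2): CG² = 8/21, CG = +√(8/21)
  (m₁,m₂)=(2,-1/2): CG² = 1/14, CG = −√(1/14)
  (m₁,m₂)=(1,1/2): CG² = 1/35, CG = −√(1/35)
  (m₁,m₂)=(0,3/2): CG² = 7/30, CG = +√(7/30)   ← matches the target
  (m₁,m₂)=(-1,5/2): CG² = 2/7, CG = −√(2/7)
Pairs with CG² = 7/30: (0,3/2): +√(7/30)

(0,3/2): +√(7/30)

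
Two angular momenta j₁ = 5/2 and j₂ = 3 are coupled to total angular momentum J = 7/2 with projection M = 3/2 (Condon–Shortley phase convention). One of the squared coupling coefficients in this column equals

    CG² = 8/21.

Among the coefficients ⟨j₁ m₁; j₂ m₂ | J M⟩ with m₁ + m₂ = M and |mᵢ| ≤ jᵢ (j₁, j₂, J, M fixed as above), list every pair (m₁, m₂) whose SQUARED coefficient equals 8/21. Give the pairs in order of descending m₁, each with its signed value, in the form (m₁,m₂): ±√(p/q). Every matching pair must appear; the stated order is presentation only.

(5/2,-1): +√(8/21)

Admissible pairs with m₁+m₂ = M = 3/2: (-3/2,3), (-1/2,2), (1/2,1), (3/2,0), (5/2,-1)
  (m₁,m₂)=(5/2,-1): CG² = 8/21, CG = +√(8/21)   ← matches the target
  (m₁,m₂)=(3/2,0): CG² = 0/1, CG = 0
  (m₁,m₂)=(1/2,1): CG² = 5/21, CG = −√(5/21)
  (m₁,m₂)=(-1/2,2): CG² = 2/21, CG = +√(2/21)
  (m₁,m₂)=(-3/2,3): CG² = 2/7, CG = +√(2/7)
Pairs with CG² = 8/21: (5/2,-1): +√(8/21)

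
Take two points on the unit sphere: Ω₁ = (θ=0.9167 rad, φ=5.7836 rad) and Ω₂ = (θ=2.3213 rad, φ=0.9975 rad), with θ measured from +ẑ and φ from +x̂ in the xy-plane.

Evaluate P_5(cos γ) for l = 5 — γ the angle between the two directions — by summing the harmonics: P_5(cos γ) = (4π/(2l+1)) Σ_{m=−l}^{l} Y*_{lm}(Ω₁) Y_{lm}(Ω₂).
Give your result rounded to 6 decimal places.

-0.302940

Summing Y*_{l m}(θ₁,φ₁)·Y_{l m}(θ₂,φ₂) over m ∈ [−5, 5]; prefactor 4π/(2·5+1) = 1.142397:
  m=-5: Y*=(-0.116864, -0.087678)  Y=(0.026380, 0.093456)  product (0.005111, -0.013235)
  m=-4: Y*=(-0.146870, -0.322328)  Y=(0.189339, -0.214840)  product (-0.097057, -0.029476)
  m=-3: Y*=(0.029020, -0.402137)  Y=(-0.426385, -0.064046)  product (-0.038129, 0.169607)
  m=-2: Y*=(0.038861, -0.060411)  Y=(0.100613, 0.222780)  product (0.017368, 0.002579)
  m=-1: Y*=(-0.291111, 0.158878)  Y=(-0.123053, 0.190594)  product (0.005541, -0.075035)
  m=+0: Y*=(-0.162241, -0.000000)  Y=(0.313409, 0.000000)  product (-0.050848, -0.000000)
  m=+1: Y*=(0.291111, 0.158878)  Y=(0.123053, 0.190594)  product (0.005541, 0.075035)
  m=+2: Y*=(0.038861, 0.060411)  Y=(0.100613, -0.222780)  product (0.017368, -0.002579)
  m=+3: Y*=(-0.029020, -0.402137)  Y=(0.426385, -0.064046)  product (-0.038129, -0.169607)
  m=+4: Y*=(-0.146870, 0.322328)  Y=(0.189339, 0.214840)  product (-0.097057, 0.029476)
  m=+5: Y*=(0.116864, -0.087678)  Y=(-0.026380, 0.093456)  product (0.005111, 0.013235)
Accumulated sum (-0.265179, 0.000000); after 4π/(2l+1) scaling, (-0.302940, 0.000000) ⇒ P_5 = -0.302940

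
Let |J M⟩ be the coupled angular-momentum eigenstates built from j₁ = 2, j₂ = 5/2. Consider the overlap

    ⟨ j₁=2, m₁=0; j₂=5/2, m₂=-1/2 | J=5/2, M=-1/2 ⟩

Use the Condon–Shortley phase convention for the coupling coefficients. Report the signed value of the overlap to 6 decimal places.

−√(8/35) ≈ -0.478091

√[6·2!2!3!/8! · 2!2!2!3!2!3!] = √(72/35)
  +(−1)^0/∏(0,2,2,2,0,1)! = 1/8  (running 1/8)
  +(−1)^1/∏(1,1,1,1,1,2)! = -1/2  (running -3/8)
  +(−1)^2/∏(2,0,0,0,2,3)! = 1/24  (running -1/3)
⟨..|..⟩ = √(72/35)·(-1/3) = -0.478091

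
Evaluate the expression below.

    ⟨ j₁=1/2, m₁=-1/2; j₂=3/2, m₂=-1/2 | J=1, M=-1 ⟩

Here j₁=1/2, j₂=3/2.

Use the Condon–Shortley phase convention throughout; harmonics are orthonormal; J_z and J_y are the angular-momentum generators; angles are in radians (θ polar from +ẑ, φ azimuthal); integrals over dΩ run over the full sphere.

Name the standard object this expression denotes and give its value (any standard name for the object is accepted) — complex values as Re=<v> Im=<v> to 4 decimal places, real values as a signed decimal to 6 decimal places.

Clebsch–Gordan coefficient, −√(1/4) ≈ -0.500000

This is a Clebsch–Gordan (vector-coupling) coefficient.
triangle: 1!·0!·2!/4! = 2/24
(j±m)!: 0!·1!·1!·2!·0!·2! = 4
prefactor² = (2J+1)·Δ·N² = 1
  k=1: −1/(1!·0!·0!·0!·0!·2!) = -1/2
Σ = -1/2  ⇒  CG² = 1·(-1/2)² = 1/4
CG = −√(1/4) = -0.500000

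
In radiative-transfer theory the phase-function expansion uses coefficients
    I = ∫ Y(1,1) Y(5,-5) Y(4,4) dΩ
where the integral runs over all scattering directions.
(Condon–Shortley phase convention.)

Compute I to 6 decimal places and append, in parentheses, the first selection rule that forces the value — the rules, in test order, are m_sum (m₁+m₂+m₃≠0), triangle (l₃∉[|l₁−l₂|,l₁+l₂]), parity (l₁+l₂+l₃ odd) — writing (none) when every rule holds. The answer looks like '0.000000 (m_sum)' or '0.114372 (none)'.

-0.329416 (none)

m-sum 0 ✓  L=10 even ✓  4≤4≤6 ✓
Π(2lᵢ+1) = 3×11×9 = 297
triangle coeff Δ(1,5,4) = 1/495
Σ_t [1,1]: t=1:−1/576 = -1/576
(3j)²=5/99 [(1 5 4; 0 0 0)], sign=-1
Σ_t [0,0]: t=0:+1/80640 = 1/80640
(3j)²=1/11 [(1 5 4; 1 -5 4)], sign=+1
⇒ 4πI² = 15/11
I = (-1)√(15/11/(4π)) = -0.32941575
No selection rule forces the value: the integral is nonzero (none).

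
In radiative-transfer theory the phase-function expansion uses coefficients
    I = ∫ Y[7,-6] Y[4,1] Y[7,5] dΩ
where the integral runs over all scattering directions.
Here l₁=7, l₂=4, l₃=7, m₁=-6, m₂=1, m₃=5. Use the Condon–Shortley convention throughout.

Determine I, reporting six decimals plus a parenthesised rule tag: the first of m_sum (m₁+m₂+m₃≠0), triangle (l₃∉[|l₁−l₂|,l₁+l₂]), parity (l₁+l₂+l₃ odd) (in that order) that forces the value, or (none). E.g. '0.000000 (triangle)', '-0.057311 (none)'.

m-sum 0 ✓  L=18 even ✓  3≤7≤11 ✓
Π(2lᵢ+1) = 15×9×15 = 2025
triangle coeff Δ(7,4,7) = 1/58198140
Σ_t [0,4]: t=0:+1/17418240 t=1:−1/622080 t=2:+1/230400 t=3:−1/622080 t=4:+1/17418240 = 1/806400
(3j)²=2268/230945 [(7 4 7; 0 0 0)], sign=-1
Σ_t [3,4]: t=3:−1/87091200 t=4:+1/52254720 = 1/130636800
(3j)²=88/20349 [(7 4 7; -6 1 5)], sign=+1
⇒ 4πI² = 116640/1356277
I = (-1)√(116640/1356277/(4π)) = -0.08272650
No selection rule forces the value: the integral is nonzero (none).

-0.082726 (none)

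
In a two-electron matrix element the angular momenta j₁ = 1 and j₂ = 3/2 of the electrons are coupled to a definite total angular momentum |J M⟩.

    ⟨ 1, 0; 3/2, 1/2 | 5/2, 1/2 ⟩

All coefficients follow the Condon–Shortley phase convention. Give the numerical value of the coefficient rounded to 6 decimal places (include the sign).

+√(3/5) ≈ +0.774597

√[6·0!2!3!/6! · 1!1!2!1!3!2!] = √(12/5)
  +(−1)^0/∏(0,0,1,2,1,1)! = 1/2  (running 1/2)
⟨..|..⟩ = √(12/5)·(1/2) = +0.774597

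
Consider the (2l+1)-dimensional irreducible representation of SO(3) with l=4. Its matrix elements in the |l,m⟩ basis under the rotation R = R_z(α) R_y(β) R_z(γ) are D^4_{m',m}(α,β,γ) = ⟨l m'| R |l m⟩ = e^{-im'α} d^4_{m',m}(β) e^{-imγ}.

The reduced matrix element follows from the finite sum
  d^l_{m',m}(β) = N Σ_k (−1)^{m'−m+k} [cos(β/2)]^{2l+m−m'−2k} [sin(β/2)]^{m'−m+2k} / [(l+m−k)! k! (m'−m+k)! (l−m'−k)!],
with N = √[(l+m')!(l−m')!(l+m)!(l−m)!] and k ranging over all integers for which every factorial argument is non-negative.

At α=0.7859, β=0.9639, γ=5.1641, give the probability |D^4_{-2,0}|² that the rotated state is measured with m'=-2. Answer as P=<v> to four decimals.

First d^4_{-2,0}(β=0.9639), then the phase factors e^{-i(-2)α} and e^{-i(0)γ}:
Half-angle: c=0.886093, s=0.463508. N=√(2·720·24·24)=910.735966
k∈{2,3,4} keeps every argument non-negative
  k=2: (−1)^0·910.7360/(96)·0.8861^6·0.4635^2 = +0.986531
  k=3: (−1)^1·910.7360/(36)·0.8861^4·0.4635^4 = -0.719839
  k=4: (−1)^2·910.7360/(96)·0.8861^2·0.4635^6 = +0.073862
d^4_{-2,0}(0.9639) = +0.986531 -0.719839 +0.073862 = +0.340554
|D^4_{-2,0}|² = |d^4_{-2,0}(β)|² = (+0.340554)² = 0.115977 (the z-rotation phases have unit modulus)

P=0.1160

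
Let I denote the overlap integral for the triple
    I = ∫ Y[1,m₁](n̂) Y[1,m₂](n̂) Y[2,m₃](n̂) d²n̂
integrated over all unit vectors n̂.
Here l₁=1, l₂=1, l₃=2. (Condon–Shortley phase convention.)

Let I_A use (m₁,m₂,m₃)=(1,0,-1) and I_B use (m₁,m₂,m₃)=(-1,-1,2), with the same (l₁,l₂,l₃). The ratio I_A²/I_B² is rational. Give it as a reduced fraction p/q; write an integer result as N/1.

1/2

Shared (l₁,l₂,l₃)=(1,1,2): N and (l;000)² cancel in I_A²/I_B².
A: Δ = 0!·2!·2!/5! = 1/30; Racah Σ t=0..0: t=0:+1/2 = 1/2; ⇒ 3j(1 1 2; 1 0 -1)² = 1/10, sgn -1
B: Δ = 0!·2!·2!/5! = 1/30; Racah Σ t=0..0: t=0:+1/4 = 1/4; ⇒ 3j(1 1 2; -1 -1 2)² = 1/5, sgn +1
I_A²/I_B² = (1/10)/(1/5) = 1/2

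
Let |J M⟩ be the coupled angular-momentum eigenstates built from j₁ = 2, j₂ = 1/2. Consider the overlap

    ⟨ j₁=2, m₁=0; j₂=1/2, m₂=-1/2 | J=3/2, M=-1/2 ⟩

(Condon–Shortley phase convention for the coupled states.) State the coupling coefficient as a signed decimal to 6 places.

+0.632456  (= +√(2/5))

j₁+j₂−J=1  J+j₁−j₂=3  J−j₁+j₂=0  j₁+j₂+J+1=5
(j₁±m₁, j₂±m₂, J±M) = (2,2,0,1,1,2)
P² = 8/5
sum k=0..0:
  [0] +1/2 = 1/2
S = 1/2
C² = P²·S² = 2/5 ; C = +0.632456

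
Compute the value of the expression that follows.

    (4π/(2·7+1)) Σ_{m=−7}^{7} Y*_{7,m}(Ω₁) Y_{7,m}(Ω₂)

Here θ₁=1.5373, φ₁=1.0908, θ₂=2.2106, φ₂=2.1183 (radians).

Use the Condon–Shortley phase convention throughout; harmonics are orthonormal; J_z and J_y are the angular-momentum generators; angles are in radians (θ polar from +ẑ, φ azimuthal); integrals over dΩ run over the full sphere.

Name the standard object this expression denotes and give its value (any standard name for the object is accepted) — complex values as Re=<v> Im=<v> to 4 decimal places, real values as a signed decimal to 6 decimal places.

This sum is the spherical-harmonic addition theorem: it equals the Legendre polynomial P_l(cos γ) of the angle γ between the two directions.
Addition theorem: P_7(cos γ) = (4π/15) Σ_m Y*_{lm}(Ω₁) Y_{lm}(Ω₂), m = −7…7:
  m=-7: (+0.107909+0.486250i) × (-0.068131-0.082393i) = +0.032712-0.042020i  (running Σ = +0.032712-0.042020i)
  m=-6: (+0.060324+0.016152i) × (-0.294663+0.042556i) = -0.018463-0.002192i  (running Σ = +0.014249-0.044212i)
  m=-5: (-0.243554+0.265874i) × (-0.174173+0.407324i) = -0.065876-0.145513i  (running Σ = -0.051627-0.189725i)
  m=-4: (+0.025047+0.068790i) × (+0.172078+0.241436i) = -0.012298+0.017884i  (running Σ = -0.063926-0.171841i)
  m=-3: (-0.320424-0.042155i) × (-0.134244+0.009644i) = +0.043422+0.002569i  (running Σ = -0.020504-0.169272i)
  m=-2: (-0.044657+0.063785i) × (-0.166324+0.322789i) = -0.013162-0.025024i  (running Σ = -0.033666-0.194296i)
  m=-1: (-0.142950-0.274583i) × (+0.009159+0.015023i) = +0.002816-0.004663i  (running Σ = -0.030850-0.198958i)
  m=0: (-0.079234-0.000000i) × (-0.353077+0.000000i) = +0.027976+0.000000i  (running Σ = -0.002874-0.198958i)
  m=1: (+0.142950-0.274583i) × (-0.009159+0.015023i) = +0.002816+0.004663i  (running Σ = -0.000059-0.194296i)
  m=2: (-0.044657-0.063785i) × (-0.166324-0.322789i) = -0.013162+0.025024i  (running Σ = -0.013220-0.169272i)
  m=3: (+0.320424-0.042155i) × (+0.134244+0.009644i) = +0.043422-0.002569i  (running Σ = +0.030201-0.171841i)
  m=4: (+0.025047-0.068790i) × (+0.172078-0.241436i) = -0.012298-0.017884i  (running Σ = +0.017903-0.189725i)
  m=5: (+0.243554+0.265874i) × (+0.174173+0.407324i) = -0.065876+0.145513i  (running Σ = -0.047973-0.044212i)
  m=6: (+0.060324-0.016152i) × (-0.294663-0.042556i) = -0.018463+0.002192i  (running Σ = -0.066436-0.042020i)
  m=7: (-0.107909+0.486250i) × (+0.068131-0.082393i) = +0.032712+0.042020i  (running Σ = -0.033724-0.000000i)
Σ over m = -0.033724-0.000000i; ×(4π/15) → -0.028253-0.000000i. Real part: -0.028253

Legendre polynomial (addition theorem), -0.028253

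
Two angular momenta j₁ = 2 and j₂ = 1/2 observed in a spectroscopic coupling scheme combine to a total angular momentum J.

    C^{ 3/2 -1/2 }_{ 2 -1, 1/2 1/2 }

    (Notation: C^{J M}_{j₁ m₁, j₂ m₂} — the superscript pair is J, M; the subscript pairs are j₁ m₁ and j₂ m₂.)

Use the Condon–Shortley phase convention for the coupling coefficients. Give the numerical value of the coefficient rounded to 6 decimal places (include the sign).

−√(3/5) ≈ -0.774597

j₁+j₂−J=1  J+j₁−j₂=3  J−j₁+j₂=0  j₁+j₂+J+1=5
(j₁±m₁, j₂±m₂, J±M) = (1,3,1,0,1,2)
P² = 12/5
sum k=1..1:
  [1] −1/2 = -1/2
S = -1/2
C² = P²·S² = 3/5 ; C = -0.774597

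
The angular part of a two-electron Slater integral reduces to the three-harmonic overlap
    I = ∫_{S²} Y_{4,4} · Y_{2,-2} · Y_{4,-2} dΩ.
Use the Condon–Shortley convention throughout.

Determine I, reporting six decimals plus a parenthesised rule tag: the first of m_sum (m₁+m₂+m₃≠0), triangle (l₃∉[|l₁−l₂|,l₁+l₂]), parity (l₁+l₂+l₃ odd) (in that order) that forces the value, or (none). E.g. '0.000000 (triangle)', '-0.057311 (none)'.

-0.106180 (none)

m-sum 0 ✓  L=10 even ✓  2≤4≤6 ✓
Π(2lᵢ+1) = 9×5×9 = 405
triangle coeff Δ(4,2,4) = 1/13860
Σ_t [0,2]: t=0:+1/192 t=1:−1/36 t=2:+1/192 = -5/288
(3j)²=20/693 [(4 2 4; 0 0 0)], sign=-1
Σ_t [0,0]: t=0:+1/2880 = 1/2880
(3j)²=2/165 [(4 2 4; 4 -2 -2)], sign=+1
⇒ 4πI² = 120/847
I = (-1)√(120/847/(4π)) = -0.10618031
No selection rule forces the value: the integral is nonzero (none).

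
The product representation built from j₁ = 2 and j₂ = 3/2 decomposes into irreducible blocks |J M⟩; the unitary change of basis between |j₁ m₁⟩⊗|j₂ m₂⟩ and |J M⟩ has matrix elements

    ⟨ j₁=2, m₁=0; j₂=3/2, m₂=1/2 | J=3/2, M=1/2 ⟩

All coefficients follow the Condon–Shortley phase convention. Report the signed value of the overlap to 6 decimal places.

triangle: 2!·2!·1!/6! = 4/720
(j±m)!: 2!·2!·2!·1!·2!·1! = 16
prefactor² = (2J+1)·Δ·N² = 16/45
  k=1: −1/(1!·1!·1!·1!·1!·0!) = -1
  k=2: +1/(2!·0!·0!·0!·2!·1!) = 1/4
Σ = -3/4  ⇒  CG² = 16/45·(-3/4)² = 1/5
CG = −√(1/5) = -0.447214

-0.447214  (= −√(1/5))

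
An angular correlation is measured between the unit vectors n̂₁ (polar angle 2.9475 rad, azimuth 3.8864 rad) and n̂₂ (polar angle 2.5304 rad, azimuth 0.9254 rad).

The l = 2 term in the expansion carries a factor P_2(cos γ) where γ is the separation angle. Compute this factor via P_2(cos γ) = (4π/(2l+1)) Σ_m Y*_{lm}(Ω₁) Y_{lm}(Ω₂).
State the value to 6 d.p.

0.223924

Expand P_2 via completeness: Σ_{m} conj(Y_{2,m}) at Ω₁ times Y_{2,m} at Ω₂ —
  [-2]  conj(Y_{2,-2})(Ω₁) = (0.001165, 0.014323) ; Y_{2,-2}(Ω₂) = (-0.035153, -0.122245) ; Δ = (0.001710, -0.000646)
  [-1]  conj(Y_{2,-1})(Ω₁) = (0.107495, 0.099104) ; Y_{2,-1}(Ω₂) = (-0.218389, 0.290039) ; Δ = (-0.052220, 0.009534)
  [+0]  conj(Y_{2,0})(Ω₁) = (0.595584, -0.000000) ; Y_{2,0}(Ω₂) = (0.319210, 0.000000) ; Δ = (0.190116, 0.000000)
  [+1]  conj(Y_{2,1})(Ω₁) = (-0.107495, 0.099104) ; Y_{2,1}(Ω₂) = (0.218389, 0.290039) ; Δ = (-0.052220, -0.009534)
  [+2]  conj(Y_{2,2})(Ω₁) = (0.001165, -0.014323) ; Y_{2,2}(Ω₂) = (-0.035153, 0.122245) ; Δ = (0.001710, 0.000646)
Accumulated sum (0.089096, 0.000000); after 4π/(2l+1) scaling, (0.223924, 0.000000) ⇒ P_2 = 0.223924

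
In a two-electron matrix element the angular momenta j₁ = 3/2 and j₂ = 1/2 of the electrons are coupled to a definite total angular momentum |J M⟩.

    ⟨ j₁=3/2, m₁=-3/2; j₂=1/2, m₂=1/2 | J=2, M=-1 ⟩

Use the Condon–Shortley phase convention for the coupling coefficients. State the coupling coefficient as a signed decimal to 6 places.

+√(1/4) = +0.500000

j₁+j₂−J=0  J+j₁−j₂=3  J−j₁+j₂=1  j₁+j₂+J+1=5
(j₁±m₁, j₂±m₂, J±M) = (0,3,1,0,1,3)
P² = 9
sum k=0..0:
  [0] +1/6 = 1/6
S = 1/6
C² = P²·S² = 1/4 ; C = +0.500000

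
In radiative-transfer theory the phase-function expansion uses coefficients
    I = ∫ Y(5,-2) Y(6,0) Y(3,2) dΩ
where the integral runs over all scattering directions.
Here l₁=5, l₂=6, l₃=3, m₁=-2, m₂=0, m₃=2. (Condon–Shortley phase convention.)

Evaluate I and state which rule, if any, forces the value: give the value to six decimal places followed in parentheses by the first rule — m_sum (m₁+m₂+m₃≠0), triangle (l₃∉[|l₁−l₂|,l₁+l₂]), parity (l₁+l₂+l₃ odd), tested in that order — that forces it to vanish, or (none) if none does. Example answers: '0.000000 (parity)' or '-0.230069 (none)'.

Rules hold: Σm=0, L=14 even, 1≤3≤11.
N = 11·13·7 = 1001
Δ = 8!·2!·4!/15! = 1/675675
Racah Σ t=3..5: t=3:−1/8640 t=4:+1/2304 t=5:−1/8640 = 7/34560
⇒ 3j(5 6 3; 0 0 0)² = 7/429, sgn -1
Racah Σ t=5..6: t=5:−1/8640 t=6:+1/34560 = -1/11520
⇒ 3j(5 6 3; -2 0 2)² = 3/143, sgn +1
4πI² = N·(3j₀)²·(3jₘ)² = 49/143
I = -1·√(0.342657/4π) = -0.16512966
No selection rule forces the value: the integral is nonzero (none).

-0.165130 (none)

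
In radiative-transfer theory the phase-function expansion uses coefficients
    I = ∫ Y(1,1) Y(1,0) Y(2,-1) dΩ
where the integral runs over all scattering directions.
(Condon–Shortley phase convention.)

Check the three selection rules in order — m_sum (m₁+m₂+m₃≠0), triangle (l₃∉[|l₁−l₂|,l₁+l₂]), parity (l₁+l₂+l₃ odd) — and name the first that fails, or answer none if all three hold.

none

Σmᵢ = 0  ✓
l₃∈[|l₁−l₂|,l₁+l₂]=[0,2], have l₃=2  ✓
Σlᵢ = 4 ⇒ even  ✓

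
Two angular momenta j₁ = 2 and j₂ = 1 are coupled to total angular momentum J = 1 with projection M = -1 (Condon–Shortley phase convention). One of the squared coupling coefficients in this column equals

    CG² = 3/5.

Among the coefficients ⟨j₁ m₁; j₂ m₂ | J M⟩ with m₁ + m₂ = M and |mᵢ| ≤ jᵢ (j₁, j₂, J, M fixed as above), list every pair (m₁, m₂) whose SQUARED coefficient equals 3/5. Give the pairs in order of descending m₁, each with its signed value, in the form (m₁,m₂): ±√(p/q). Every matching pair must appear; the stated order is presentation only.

Admissible pairs with m₁+m₂ = M = -1: (-2,1), (-1,0), (0,-1)
  (m₁,m₂)=(0,-1): CG² = 1/10, CG = +√(1/10)
  (m₁,m₂)=(-1,0): CG² = 3/10, CG = −√(3/10)
  (m₁,m₂)=(-2,1): CG² = 3/5, CG = +√(3/5)   ← matches the target
Pairs with CG² = 3/5: (-2,1): +√(3/5)

(-2,1): +√(3/5)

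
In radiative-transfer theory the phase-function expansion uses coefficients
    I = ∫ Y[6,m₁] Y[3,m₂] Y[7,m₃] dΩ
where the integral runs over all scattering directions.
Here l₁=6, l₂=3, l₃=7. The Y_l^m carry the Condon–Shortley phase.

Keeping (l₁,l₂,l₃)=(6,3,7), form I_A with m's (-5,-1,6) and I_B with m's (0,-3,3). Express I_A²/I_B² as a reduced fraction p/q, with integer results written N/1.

Same 6,3,7: normalisation and zero-m 3j drop out of the ratio.
A: Δ: 2! 10! 4! / 17! → 1/2042040; sum: t=1:−1/21772800 t=2:+1/17418240 = 1/87091200; 3j²(6 3 7; -5 -1 6) = Δ·Π!·Σ² = 11/14280  (sign -1)
B: Δ: 2! 10! 4! / 17! → 1/2042040; sum: t=0:+1/829440 = 1/829440; 3j²(6 3 7; 0 -3 3) = Δ·Π!·Σ² = 225/9724  (sign +1)
I_A²/I_B² = (11/14280)/(225/9724) = 1573/47250

1573/47250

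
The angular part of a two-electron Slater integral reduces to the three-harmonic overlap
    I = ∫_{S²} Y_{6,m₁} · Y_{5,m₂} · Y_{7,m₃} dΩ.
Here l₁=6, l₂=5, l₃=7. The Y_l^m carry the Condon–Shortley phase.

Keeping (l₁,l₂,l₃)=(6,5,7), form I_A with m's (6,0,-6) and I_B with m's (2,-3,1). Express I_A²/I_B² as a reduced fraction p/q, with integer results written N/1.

117975/2744

Same 6,5,7: normalisation and zero-m 3j drop out of the ratio.
A: Δ: 4! 8! 6! / 19! → 1/174594420; sum: t=0:+1/116121600 = 1/116121600; 3j²(6 5 7; 6 0 -6) = Δ·Π!·Σ² = 165/9044  (sign -1)
B: Δ: 4! 8! 6! / 19! → 1/174594420; sum: t=0:+1/663552 t=1:−1/518400 t=2:+1/4147200 = -1/5529600; 3j²(6 5 7; 2 -3 1) = Δ·Π!·Σ² = 98/230945  (sign -1)
I_A²/I_B² = (165/9044)/(98/230945) = 117975/2744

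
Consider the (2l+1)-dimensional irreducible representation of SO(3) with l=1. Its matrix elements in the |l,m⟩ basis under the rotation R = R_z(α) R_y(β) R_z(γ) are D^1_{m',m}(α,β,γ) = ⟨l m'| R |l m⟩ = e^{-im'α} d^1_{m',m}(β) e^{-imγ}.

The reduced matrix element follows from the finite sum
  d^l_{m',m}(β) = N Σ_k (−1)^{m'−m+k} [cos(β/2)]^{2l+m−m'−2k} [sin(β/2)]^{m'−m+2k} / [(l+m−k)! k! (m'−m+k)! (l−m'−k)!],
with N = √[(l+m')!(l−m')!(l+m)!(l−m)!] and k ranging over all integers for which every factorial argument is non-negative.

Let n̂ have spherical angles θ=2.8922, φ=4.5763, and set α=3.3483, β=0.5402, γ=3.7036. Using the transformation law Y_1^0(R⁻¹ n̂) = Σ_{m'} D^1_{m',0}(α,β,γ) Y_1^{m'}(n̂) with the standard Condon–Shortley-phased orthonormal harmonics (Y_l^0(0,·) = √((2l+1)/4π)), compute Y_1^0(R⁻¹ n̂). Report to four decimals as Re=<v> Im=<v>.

Need the full column D^1_{m',0} for m'=−1..1 at α=3.3483, β=0.5402, γ=3.7036.
cos(β/2)=0.963744, sin(β/2)=0.266828
d^1_{-1,0}: single k=1 term ⇒ +0.363670;  D = -0.355929-0.074639i
d^1_{0,0}: k∈[0..1] ⇒ +0.928803 -0.071197 = +0.857606;  D = +0.857606+0.000000i
d^1_{1,0}: single k=0 term ⇒ -0.363670;  D = +0.355929-0.074639i
Y_1^{m'}(θ=2.8922,φ=4.5763) and Σ D·Y over m':
  (-0.3559-0.0746i)·(-0.0116+0.0845i)  (+0.8576+0.0000i)·(-0.4735+0.0000i)  (+0.3559-0.0746i)·(+0.0116+0.0845i)
Y_1^0(R⁻¹ n̂) = -0.385217+0.000000i

Re=-0.3852 Im=0.0000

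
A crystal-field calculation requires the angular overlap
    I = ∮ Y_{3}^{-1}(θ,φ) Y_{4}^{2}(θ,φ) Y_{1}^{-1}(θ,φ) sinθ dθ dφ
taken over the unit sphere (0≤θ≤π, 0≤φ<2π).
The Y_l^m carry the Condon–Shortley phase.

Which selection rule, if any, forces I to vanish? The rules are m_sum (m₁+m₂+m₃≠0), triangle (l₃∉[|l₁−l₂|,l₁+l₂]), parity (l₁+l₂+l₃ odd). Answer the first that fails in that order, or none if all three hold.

none

Σmᵢ = 0  ✓
l₃∈[|l₁−l₂|,l₁+l₂]=[1,7], have l₃=1  ✓
Σlᵢ = 8 ⇒ even  ✓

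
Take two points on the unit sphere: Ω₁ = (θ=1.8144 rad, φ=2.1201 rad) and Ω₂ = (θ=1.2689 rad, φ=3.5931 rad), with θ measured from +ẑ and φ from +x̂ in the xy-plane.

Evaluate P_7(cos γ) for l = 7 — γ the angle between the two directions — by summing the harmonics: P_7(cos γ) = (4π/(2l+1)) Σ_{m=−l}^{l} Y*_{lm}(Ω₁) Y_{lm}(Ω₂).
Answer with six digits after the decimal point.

Summing Y*_{l m}(θ₁,φ₁)·Y_{l m}(θ₂,φ₂) over m ∈ [−7, 7]; prefactor 4π/(2·7+1) = 0.837758:
  [-7]  conj(Y_{7,-7})(Ω₁) = -0.262267+0.309150i ; Y_{7,-7}(Ω₂) = +0.361603-0.006856i ; Δ = -0.092717+0.113588i
  [-6]  conj(Y_{7,-6})(Ω₁) = -0.372536-0.057916i ; Y_{7,-6}(Ω₂) = -0.382606-0.176653i ; Δ = +0.132304+0.087969i
  [-5]  conj(Y_{7,-5})(Ω₁) = +0.029625+0.071042i ; Y_{7,-5}(Ω₂) = +0.027554+0.033607i ; Δ = -0.001571+0.002953i
  [-4]  conj(Y_{7,-4})(Ω₁) = -0.206524+0.285395i ; Y_{7,-4}(Ω₂) = +0.078214+0.326339i ; Δ = -0.109289-0.045075i
  [-3]  conj(Y_{7,-3})(Ω₁) = -0.035866-0.002771i ; Y_{7,-3}(Ω₂) = +0.035482-0.161496i ; Δ = -0.001720+0.005694i
  [-2]  conj(Y_{7,-2})(Ω₁) = +0.146859+0.287552i ; Y_{7,-2}(Ω₂) = +0.167884-0.212875i ; Δ = +0.085868+0.017013i
  [-1]  conj(Y_{7,-1})(Ω₁) = -0.040879+0.066779i ; Y_{7,-1}(Ω₂) = -0.184513+0.089473i ; Δ = +0.001568-0.015979i
  [+0]  conj(Y_{7,0})(Ω₁) = +0.311865-0.000000i ; Y_{7,0}(Ω₂) = -0.249158+0.000000i ; Δ = -0.077703+0.000000i
  [+1]  conj(Y_{7,1})(Ω₁) = +0.040879+0.066779i ; Y_{7,1}(Ω₂) = +0.184513+0.089473i ; Δ = +0.001568+0.015979i
  [+2]  conj(Y_{7,2})(Ω₁) = +0.146859-0.287552i ; Y_{7,2}(Ω₂) = +0.167884+0.212875i ; Δ = +0.085868-0.017013i
  [+3]  conj(Y_{7,3})(Ω₁) = +0.035866-0.002771i ; Y_{7,3}(Ω₂) = -0.035482-0.161496i ; Δ = -0.001720-0.005694i
  [+4]  conj(Y_{7,4})(Ω₁) = -0.206524-0.285395i ; Y_{7,4}(Ω₂) = +0.078214-0.326339i ; Δ = -0.109289+0.045075i
  [+5]  conj(Y_{7,5})(Ω₁) = -0.029625+0.071042i ; Y_{7,5}(Ω₂) = -0.027554+0.033607i ; Δ = -0.001571-0.002953i
  [+6]  conj(Y_{7,6})(Ω₁) = -0.372536+0.057916i ; Y_{7,6}(Ω₂) = -0.382606+0.176653i ; Δ = +0.132304-0.087969i
  [+7]  conj(Y_{7,7})(Ω₁) = +0.262267+0.309150i ; Y_{7,7}(Ω₂) = -0.361603-0.006856i ; Δ = -0.092717-0.113588i
Accumulated sum -0.048818-0.000000i; after 4π/(2l+1) scaling, -0.040898-0.000000i ⇒ P_7 = -0.040898

-0.040898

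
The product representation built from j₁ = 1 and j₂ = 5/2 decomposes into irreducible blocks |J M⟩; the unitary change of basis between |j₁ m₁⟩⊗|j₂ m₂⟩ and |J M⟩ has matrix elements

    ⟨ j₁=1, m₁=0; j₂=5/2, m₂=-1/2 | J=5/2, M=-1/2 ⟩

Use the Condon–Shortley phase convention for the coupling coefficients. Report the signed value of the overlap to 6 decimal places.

√[6·1!1!4!/7! · 1!1!2!3!2!3!] = √(144/35)
  +(−1)^0/∏(0,1,1,2,0,2)! = 1/4  (running 1/4)
  +(−1)^1/∏(1,0,0,1,1,3)! = -1/6  (running 1/12)
⟨..|..⟩ = √(144/35)·(1/12) = +0.169031

+√(1/35) = +0.169031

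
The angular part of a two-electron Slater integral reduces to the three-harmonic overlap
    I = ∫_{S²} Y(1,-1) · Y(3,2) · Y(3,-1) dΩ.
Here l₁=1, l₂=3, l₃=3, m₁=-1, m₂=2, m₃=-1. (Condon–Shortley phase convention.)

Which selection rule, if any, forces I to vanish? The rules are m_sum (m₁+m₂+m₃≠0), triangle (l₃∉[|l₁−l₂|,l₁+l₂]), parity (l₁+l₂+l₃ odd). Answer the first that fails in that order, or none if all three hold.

Σmᵢ = 0  ✓
l₃∈[|l₁−l₂|,l₁+l₂]=[2,4], have l₃=3  ✓
Σlᵢ = 7 ⇒ odd  ✗

parity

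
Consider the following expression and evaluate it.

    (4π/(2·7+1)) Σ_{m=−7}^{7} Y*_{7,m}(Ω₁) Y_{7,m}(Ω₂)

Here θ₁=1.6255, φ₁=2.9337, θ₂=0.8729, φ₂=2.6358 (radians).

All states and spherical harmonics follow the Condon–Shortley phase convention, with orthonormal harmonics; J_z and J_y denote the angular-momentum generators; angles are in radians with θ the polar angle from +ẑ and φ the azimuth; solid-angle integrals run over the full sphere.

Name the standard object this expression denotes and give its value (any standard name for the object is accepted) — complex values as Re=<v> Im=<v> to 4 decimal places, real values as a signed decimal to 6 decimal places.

This sum is the spherical-harmonic addition theorem: it equals the Legendre polynomial P_l(cos γ) of the angle γ between the two directions.
Summing Y*_{l m}(θ₁,φ₁)·Y_{l m}(θ₂,φ₂) over m ∈ [−7, 7]; prefactor 4π/(2·7+1) = 0.837758:
  term(m=-7) = -0.018875+0.033391i   from Y*(Ω₁)=-0.057049+0.491527i, Y(Ω₂)=+0.071427+0.030111i
  term(m=-6) = +0.005300-0.024085i   from Y*(Ω₁)=-0.032223+0.096127i, Y(Ω₂)=-0.241863+0.025939i
  term(m=-5) = -0.012031-0.147662i   from Y*(Ω₁)=+0.177359-0.301780i, Y(Ω₂)=+0.346272-0.243374i
  term(m=-4) = +0.016828+0.042229i   from Y*(Ω₁)=+0.079569-0.087279i, Y(Ω₂)=-0.168241+0.346184i
  term(m=-3) = +0.001256+0.001563i   from Y*(Ω₁)=-0.250682+0.180360i, Y(Ω₂)=-0.000347-0.006483i
  term(m=-2) = +0.036921+0.025032i   from Y*(Ω₁)=-0.114480+0.050546i, Y(Ω₂)=-0.189102-0.302152i
  term(m=-1) = +0.047399+0.014553i   from Y*(Ω₁)=+0.287116-0.060564i, Y(Ω₂)=+0.147819+0.081869i
  term(m=+0) = +0.039699+0.000000i   from Y*(Ω₁)=+0.127181-0.000000i, Y(Ω₂)=+0.312149+0.000000i
  term(m=+1) = +0.047399-0.014553i   from Y*(Ω₁)=-0.287116-0.060564i, Y(Ω₂)=-0.147819+0.081869i
  term(m=+2) = +0.036921-0.025032i   from Y*(Ω₁)=-0.114480-0.050546i, Y(Ω₂)=-0.189102+0.302152i
  term(m=+3) = +0.001256-0.001563i   from Y*(Ω₁)=+0.250682+0.180360i, Y(Ω₂)=+0.000347-0.006483i
  term(m=+4) = +0.016828-0.042229i   from Y*(Ω₁)=+0.079569+0.087279i, Y(Ω₂)=-0.168241-0.346184i
  term(m=+5) = -0.012031+0.147662i   from Y*(Ω₁)=-0.177359-0.301780i, Y(Ω₂)=-0.346272-0.243374i
  term(m=+6) = +0.005300+0.024085i   from Y*(Ω₁)=-0.032223-0.096127i, Y(Ω₂)=-0.241863-0.025939i
  term(m=+7) = -0.018875-0.033391i   from Y*(Ω₁)=+0.057049+0.491527i, Y(Ω₂)=-0.071427+0.030111i
Total Σ_m = +0.193295+0.000000i. Multiply by 0.837758: +0.161935+0.000000i. P_7(cos γ) = 0.161935

Legendre polynomial (addition theorem), +0.161935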